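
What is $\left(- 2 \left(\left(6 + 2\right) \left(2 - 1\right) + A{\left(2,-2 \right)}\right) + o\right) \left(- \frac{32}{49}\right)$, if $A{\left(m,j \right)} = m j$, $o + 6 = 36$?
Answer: $- \frac{704}{49} \approx -14.367$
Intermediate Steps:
$o = 30$ ($o = -6 + 36 = 30$)
$A{\left(m,j \right)} = j m$
$\left(- 2 \left(\left(6 + 2\right) \left(2 - 1\right) + A{\left(2,-2 \right)}\right) + o\right) \left(- \frac{32}{49}\right) = \left(- 2 \left(\left(6 + 2\right) \left(2 - 1\right) - 4\right) + 30\right) \left(- \frac{32}{49}\right) = \left(- 2 \left(8 \cdot 1 - 4\right) + 30\right) \left(\left(-32\right) \frac{1}{49}\right) = \left(- 2 \left(8 - 4\right) + 30\right) \left(- \frac{32}{49}\right) = \left(\left(-2\right) 4 + 30\right) \left(- \frac{32}{49}\right) = \left(-8 + 30\right) \left(- \frac{32}{49}\right) = 22 \left(- \frac{32}{49}\right) = - \frac{704}{49}$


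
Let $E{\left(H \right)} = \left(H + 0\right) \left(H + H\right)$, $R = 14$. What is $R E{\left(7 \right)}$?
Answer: $1372$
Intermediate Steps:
$E{\left(H \right)} = 2 H^{2}$ ($E{\left(H \right)} = H 2 H = 2 H^{2}$)
$R E{\left(7 \right)} = 14 \cdot 2 \cdot 7^{2} = 14 \cdot 2 \cdot 49 = 14 \cdot 98 = 1372$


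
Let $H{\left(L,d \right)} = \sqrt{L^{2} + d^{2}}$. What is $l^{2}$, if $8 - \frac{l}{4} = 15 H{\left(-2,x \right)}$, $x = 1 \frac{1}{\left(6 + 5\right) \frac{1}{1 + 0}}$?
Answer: $\frac{1869904}{121} - \frac{3840 \sqrt{485}}{11} \approx 7765.8$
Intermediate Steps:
$x = \frac{1}{11}$ ($x = 1 \frac{1}{11 \cdot 1^{-1}} = 1 \frac{1}{11 \cdot 1} = 1 \cdot \frac{1}{11} = \frac{1}{11} \approx 0.090909$)
$l = 32 - \frac{60 \sqrt{485}}{11}$ ($l = 32 - 4 \cdot 15 \sqrt{\left(-2\right)^{2} + \left(\frac{1}{11}\right)^{2}} = 32 - 4 \cdot 15 \sqrt{4 + \frac{1}{121}} = 32 - 4 \cdot 15 \sqrt{\frac{485}{121}} = 32 - 4 \cdot 15 \frac{\sqrt{485}}{11} = 32 - 4 \frac{15 \sqrt{485}}{11} = 32 - \frac{60 \sqrt{485}}{11} \approx -88.124$)
$l^{2} = \left(32 - \frac{60 \sqrt{485}}{11}\right)^{2}$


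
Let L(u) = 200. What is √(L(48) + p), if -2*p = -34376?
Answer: 6*√483 ≈ 131.86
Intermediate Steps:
p = 17188 (p = -½*(-34376) = 17188)
√(L(48) + p) = √(200 + 17188) = √17388 = 6*√483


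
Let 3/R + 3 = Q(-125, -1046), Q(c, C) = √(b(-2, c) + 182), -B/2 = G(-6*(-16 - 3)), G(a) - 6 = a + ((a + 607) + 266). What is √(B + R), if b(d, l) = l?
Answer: √(6645 - 2214*√57)/√(-3 + √57) ≈ 47.046*I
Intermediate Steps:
G(a) = 879 + 2*a (G(a) = 6 + (a + ((a + 607) + 266)) = 6 + (a + ((607 + a) + 266)) = 6 + (a + (873 + a)) = 6 + (873 + 2*a) = 879 + 2*a)
B = -2214 (B = -2*(879 + 2*(-6*(-16 - 3))) = -2*(879 + 2*(-6*(-19))) = -2*(879 + 2*114) = -2*(879 + 228) = -2*1107 = -2214)
Q(c, C) = √(182 + c) (Q(c, C) = √(c + 182) = √(182 + c))
R = 3/(-3 + √57) (R = 3/(-3 + √(182 - 125)) = 3/(-3 + √57) ≈ 0.65936)
√(B + R) = √(-2214 + (3/16 + √57/16)) = √(-35421/16 + √57/16)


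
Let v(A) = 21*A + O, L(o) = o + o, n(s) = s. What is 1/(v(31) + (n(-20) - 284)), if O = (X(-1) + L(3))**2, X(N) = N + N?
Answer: 1/363 ≈ 0.0027548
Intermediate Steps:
X(N) = 2*N
L(o) = 2*o
O = 16 (O = (2*(-1) + 2*3)**2 = (-2 + 6)**2 = 4**2 = 16)
v(A) = 16 + 21*A (v(A) = 21*A + 16 = 16 + 21*A)
1/(v(31) + (n(-20) - 284)) = 1/((16 + 21*31) + (-20 - 284)) = 1/((16 + 651) - 304) = 1/(667 - 304) = 1/363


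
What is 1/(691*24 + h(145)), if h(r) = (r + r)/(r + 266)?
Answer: 411/6816314 ≈ 6.0297e-5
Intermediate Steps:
h(r) = 2*r/(266 + r) (h(r) = (2*r)/(266 + r) = 2*r/(266 + r))
1/(691*24 + h(145)) = 1/(691*24 + 2*145/(266 + 145)) = 1/(16584 + 2*145/411) = 1/(16584 + 2*145*(1/411)) = 1/(16584 + 290/411) = 1/(6816314/411) = 411/6816314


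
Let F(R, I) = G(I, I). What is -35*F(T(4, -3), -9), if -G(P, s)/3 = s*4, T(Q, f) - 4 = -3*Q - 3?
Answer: -3780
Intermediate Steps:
T(Q, f) = 1 - 3*Q (T(Q, f) = 4 + (-3*Q - 3) = 4 + (-3 - 3*Q) = 1 - 3*Q)
G(P, s) = -12*s (G(P, s) = -3*s*4 = -12*s)
F(R, I) = -12*I
-35*F(T(4, -3), -9) = -(-420)*(-9) = -35*108 = -3780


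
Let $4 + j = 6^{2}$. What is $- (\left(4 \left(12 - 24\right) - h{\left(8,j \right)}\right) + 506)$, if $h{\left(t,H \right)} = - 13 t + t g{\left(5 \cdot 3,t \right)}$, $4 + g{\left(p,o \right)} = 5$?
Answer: $-554$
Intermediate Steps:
$g{\left(p,o \right)} = 1$ ($g{\left(p,o \right)} = -4 + 5 = 1$)
$j = 32$ ($j = -4 + 6^{2} = -4 + 36 = 32$)
$h{\left(t,H \right)} = - 12 t$ ($h{\left(t,H \right)} = - 13 t + t 1 = - 13 t + t = - 12 t$)
$- (\left(4 \left(12 - 24\right) - h{\left(8,j \right)}\right) + 506) = - (\left(4 \left(12 - 24\right) - \left(-12\right) 8\right) + 506) = - (\left(4 \left(-12\right) - -96\right) + 506) = - (\left(-48 + 96\right) + 506) = - (48 + 506) = \left(-1\right) 554 = -554$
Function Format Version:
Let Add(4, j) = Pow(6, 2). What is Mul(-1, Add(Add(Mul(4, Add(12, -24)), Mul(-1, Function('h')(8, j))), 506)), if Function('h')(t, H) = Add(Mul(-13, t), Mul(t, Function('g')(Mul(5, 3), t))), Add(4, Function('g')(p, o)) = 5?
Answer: -554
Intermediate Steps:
Function('g')(p, o) = 1 (Function('g')(p, o) = Add(-4, 5) = 1)
j = 32 (j = Add(-4, Pow(6, 2)) = Add(-4, 36) = 32)
Function('h')(t, H) = Mul(-12, t) (Function('h')(t, H) = Add(Mul(-13, t), Mul(t, 1)) = Add(Mul(-13, t), t) = Mul(-12, t))
Mul(-1, Add(Add(Mul(4, Add(12, -24)), Mul(-1, Function('h')(8, j))), 506)) = Mul(-1, Add(Add(Mul(4, Add(12, -24)), Mul(-1, Mul(-12, 8))), 506)) = Mul(-1, Add(Add(Mul(4, -12), Mul(-1, -96)), 506)) = Mul(-1, Add(Add(-48, 96), 506)) = Mul(-1, Add(48, 506)) = Mul(-1, 554) = -554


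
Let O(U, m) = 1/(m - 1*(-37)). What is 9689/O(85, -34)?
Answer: 29067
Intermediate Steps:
O(U, m) = 1/(37 + m) (O(U, m) = 1/(m + 37) = 1/(37 + m))
9689/O(85, -34) = 9689/(1/(37 - 34)) = 9689/(1/3) = 9689/(⅓) = 9689*3 = 29067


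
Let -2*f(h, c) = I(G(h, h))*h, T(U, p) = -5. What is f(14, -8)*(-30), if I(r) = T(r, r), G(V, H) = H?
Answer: -1050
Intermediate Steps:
I(r) = -5
f(h, c) = 5*h/2 (f(h, c) = -(-5)*h/2 = 5*h/2)
f(14, -8)*(-30) = ((5/2)*14)*(-30) = 35*(-30) = -1050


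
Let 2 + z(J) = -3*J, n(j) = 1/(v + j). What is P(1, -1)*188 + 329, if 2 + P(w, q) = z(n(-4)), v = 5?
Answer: -987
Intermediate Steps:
n(j) = 1/(5 + j)
z(J) = -2 - 3*J
P(w, q) = -7 (P(w, q) = -2 + (-2 - 3/(5 - 4)) = -2 + (-2 - 3/1) = -2 + (-2 - 3*1) = -2 + (-2 - 3) = -2 - 5 = -7)
P(1, -1)*188 + 329 = -7*188 + 329 = -1316 + 329 = -987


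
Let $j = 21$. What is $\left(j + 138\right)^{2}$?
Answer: $25281$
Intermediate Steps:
$\left(j + 138\right)^{2} = \left(21 + 138\right)^{2} = 159^{2} = 25281$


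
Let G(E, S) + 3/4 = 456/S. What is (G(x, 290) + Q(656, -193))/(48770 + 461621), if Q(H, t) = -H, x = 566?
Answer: -380003/296026780 ≈ -0.0012837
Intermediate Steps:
G(E, S) = -¾ + 456/S
(G(x, 290) + Q(656, -193))/(48770 + 461621) = ((-¾ + 456/290) - 1*656)/(48770 + 461621) = ((-¾ + 456*(1/290)) - 656)/510391 = ((-¾ + 228/145) - 656)*(1/510391) = (477/580 - 656)*(1/510391) = -380003/580*1/510391 = -380003/296026780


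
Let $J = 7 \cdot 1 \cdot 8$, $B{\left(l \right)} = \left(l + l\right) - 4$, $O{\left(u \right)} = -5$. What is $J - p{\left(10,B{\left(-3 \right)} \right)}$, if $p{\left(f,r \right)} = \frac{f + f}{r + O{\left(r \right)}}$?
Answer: $\frac{172}{3} \approx 57.333$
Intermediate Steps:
$B{\left(l \right)} = -4 + 2 l$ ($B{\left(l \right)} = 2 l - 4 = -4 + 2 l$)
$p{\left(f,r \right)} = \frac{2 f}{-5 + r}$ ($p{\left(f,r \right)} = \frac{f + f}{r - 5} = \frac{2 f}{-5 + r}$)
$J = 56$ ($J = 7 \cdot 8 = 56$)
$J - p{\left(10,B{\left(-3 \right)} \right)} = 56 - 2 \cdot 10 \frac{1}{-5 + \left(-4 + 2 \left(-3\right)\right)} = 56 - 2 \cdot 10 \frac{1}{-5 - 10} = 56 - 2 \cdot 10 \frac{1}{-15} = 56 - 2 \cdot 10 \left(- \frac{1}{15}\right) = 56 - - \frac{4}{3} = 56 + \frac{4}{3} = \frac{172}{3}$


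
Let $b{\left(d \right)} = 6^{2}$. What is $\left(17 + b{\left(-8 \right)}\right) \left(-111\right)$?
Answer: $-5883$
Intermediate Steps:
$b{\left(d \right)} = 36$
$\left(17 + b{\left(-8 \right)}\right) \left(-111\right) = \left(17 + 36\right) \left(-111\right) = 53 \left(-111\right) = -5883$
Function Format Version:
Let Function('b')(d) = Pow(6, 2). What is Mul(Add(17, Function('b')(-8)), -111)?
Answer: -5883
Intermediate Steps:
Function('b')(d) = 36
Mul(Add(17, Function('b')(-8)), -111) = Mul(Add(17, 36), -111) = Mul(53, -111) = -5883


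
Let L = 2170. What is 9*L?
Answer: 19530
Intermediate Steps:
9*L = 9*2170 = 19530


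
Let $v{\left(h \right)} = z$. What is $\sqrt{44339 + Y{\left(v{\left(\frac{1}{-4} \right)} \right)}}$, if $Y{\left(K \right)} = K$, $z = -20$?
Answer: $\sqrt{44319} \approx 210.52$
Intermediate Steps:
$v{\left(h \right)} = -20$
$\sqrt{44339 + Y{\left(v{\left(\frac{1}{-4} \right)} \right)}} = \sqrt{44339 - 20} = \sqrt{44319}$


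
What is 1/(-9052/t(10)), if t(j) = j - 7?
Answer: -3/9052 ≈ -0.00033142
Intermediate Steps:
t(j) = -7 + j
1/(-9052/t(10)) = 1/(-9052/(-7 + 10)) = 1/(-9052/3) = -3/9052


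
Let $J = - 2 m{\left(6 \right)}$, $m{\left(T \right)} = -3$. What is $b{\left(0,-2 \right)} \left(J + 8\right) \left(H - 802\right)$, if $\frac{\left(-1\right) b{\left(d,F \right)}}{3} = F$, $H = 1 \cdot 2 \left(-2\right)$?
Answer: $-67704$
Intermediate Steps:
$H = -4$ ($H = 2 \left(-2\right) = -4$)
$b{\left(d,F \right)} = - 3 F$
$J = 6$ ($J = \left(-2\right) \left(-3\right) = 6$)
$b{\left(0,-2 \right)} \left(J + 8\right) \left(H - 802\right) = \left(-3\right) \left(-2\right) \left(6 + 8\right) \left(-4 - 802\right) = 6 \cdot 14 \left(-4 - 802\right) = 84 \left(-806\right) = -67704$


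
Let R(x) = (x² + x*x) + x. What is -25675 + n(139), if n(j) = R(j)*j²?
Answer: 749262026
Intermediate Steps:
R(x) = x + 2*x² (R(x) = (x² + x²) + x = 2*x² + x = x + 2*x²)
n(j) = j³*(1 + 2*j) (n(j) = (j*(1 + 2*j))*j² = j³*(1 + 2*j))
-25675 + n(139) = -25675 + 139³*(1 + 2*139) = -25675 + 2685619*(1 + 278) = -25675 + 2685619*279 = -25675 + 749287701 = 749262026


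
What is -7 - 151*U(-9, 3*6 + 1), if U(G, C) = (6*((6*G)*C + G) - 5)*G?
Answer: -8446192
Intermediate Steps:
U(G, C) = G*(-5 + 6*G + 36*C*G) (U(G, C) = (6*(6*C*G + G) - 5)*G = (6*(G + 6*C*G) - 5)*G = ((6*G + 36*C*G) - 5)*G = (-5 + 6*G + 36*C*G)*G = G*(-5 + 6*G + 36*C*G))
-7 - 151*U(-9, 3*6 + 1) = -7 - (-1359)*(-5 + 6*(-9) + 36*(3*6 + 1)*(-9)) = -7 - (-1359)*(-5 - 54 + 36*(18 + 1)*(-9)) = -7 - (-1359)*(-5 - 54 + 36*19*(-9)) = -7 - (-1359)*(-5 - 54 - 6156) = -7 - (-1359)*(-6215) = -7 - 151*55935 = -7 - 8446185 = -8446192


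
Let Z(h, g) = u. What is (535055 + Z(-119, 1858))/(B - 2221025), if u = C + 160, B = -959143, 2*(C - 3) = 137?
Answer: -1070573/6360336 ≈ -0.16832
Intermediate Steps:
C = 143/2 (C = 3 + (½)*137 = 3 + 137/2 = 143/2 ≈ 71.500)
u = 463/2 (u = 143/2 + 160 = 463/2 ≈ 231.50)
Z(h, g) = 463/2
(535055 + Z(-119, 1858))/(B - 2221025) = (535055 + 463/2)/(-959143 - 2221025) = (1070573/2)/(-3180168) = (1070573/2)*(-1/3180168) = -1070573/6360336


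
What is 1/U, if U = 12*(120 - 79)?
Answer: 1/492 ≈ 0.0020325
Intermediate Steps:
U = 492 (U = 12*41 = 492)
1/U = 1/492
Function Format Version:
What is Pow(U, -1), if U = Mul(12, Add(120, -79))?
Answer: Rational(1, 492) ≈ 0.0020325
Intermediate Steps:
U = 492 (U = Mul(12, 41) = 492)
Pow(U, -1) = Pow(492, -1) = Rational(1, 492)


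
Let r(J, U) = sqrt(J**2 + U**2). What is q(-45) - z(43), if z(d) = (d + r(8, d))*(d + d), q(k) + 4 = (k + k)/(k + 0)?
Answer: -3700 - 86*sqrt(1913) ≈ -7461.5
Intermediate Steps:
q(k) = -2 (q(k) = -4 + (k + k)/(k + 0) = -4 + (2*k)/k = -4 + 2 = -2)
z(d) = 2*d*(d + sqrt(64 + d**2)) (z(d) = (d + sqrt(8**2 + d**2))*(d + d) = (d + sqrt(64 + d**2))*(2*d) = 2*d*(d + sqrt(64 + d**2)))
q(-45) - z(43) = -2 - 2*43*(43 + sqrt(64 + 43**2)) = -2 - 2*43*(43 + sqrt(64 + 1849)) = -2 - 2*43*(43 + sqrt(1913)) = -2 - (3698 + 86*sqrt(1913)) = -2 + (-3698 - 86*sqrt(1913)) = -3700 - 86*sqrt(1913)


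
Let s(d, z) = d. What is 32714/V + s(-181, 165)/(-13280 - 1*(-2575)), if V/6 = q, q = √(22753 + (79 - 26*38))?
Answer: 181/10705 + 16357*√5461/32766 ≈ 36.908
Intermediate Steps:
q = 2*√5461 (q = √(22753 + (79 - 988)) = √(22753 - 909) = √21844 = 2*√5461 ≈ 147.80)
V = 12*√5461 (V = 6*(2*√5461) = 12*√5461 ≈ 886.78)
32714/V + s(-181, 165)/(-13280 - 1*(-2575)) = 32714/((12*√5461)) - 181/(-13280 - 1*(-2575)) = 32714*(√5461/65532) - 181/(-13280 + 2575) = 16357*√5461/32766 - 181/(-10705) = 16357*√5461/32766 - 181*(-1/10705) = 16357*√5461/32766 + 181/10705 = 181/10705 + 16357*√5461/32766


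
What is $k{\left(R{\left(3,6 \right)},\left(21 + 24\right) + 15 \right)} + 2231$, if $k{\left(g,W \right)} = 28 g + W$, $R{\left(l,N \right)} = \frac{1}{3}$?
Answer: $\frac{6901}{3} \approx 2300.3$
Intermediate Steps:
$R{\left(l,N \right)} = \frac{1}{3}$
$k{\left(g,W \right)} = W + 28 g$
$k{\left(R{\left(3,6 \right)},\left(21 + 24\right) + 15 \right)} + 2231 = \left(\left(\left(21 + 24\right) + 15\right) + 28 \cdot \frac{1}{3}\right) + 2231 = \left(\left(45 + 15\right) + \frac{28}{3}\right) + 2231 = \left(60 + \frac{28}{3}\right) + 2231 = \frac{208}{3} + 2231 = \frac{6901}{3}$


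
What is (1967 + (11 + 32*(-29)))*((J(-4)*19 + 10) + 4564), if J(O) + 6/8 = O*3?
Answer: 9096675/2 ≈ 4.5483e+6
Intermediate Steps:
J(O) = -¾ + 3*O (J(O) = -¾ + O*3 = -¾ + 3*O)
(1967 + (11 + 32*(-29)))*((J(-4)*19 + 10) + 4564) = (1967 + (11 + 32*(-29)))*(((-¾ + 3*(-4))*19 + 10) + 4564) = (1967 + (11 - 928))*(((-¾ - 12)*19 + 10) + 4564) = (1967 - 917)*((-51/4*19 + 10) + 4564) = 1050*((-969/4 + 10) + 4564) = 1050*(-929/4 + 4564) = 1050*(17327/4) = 9096675/2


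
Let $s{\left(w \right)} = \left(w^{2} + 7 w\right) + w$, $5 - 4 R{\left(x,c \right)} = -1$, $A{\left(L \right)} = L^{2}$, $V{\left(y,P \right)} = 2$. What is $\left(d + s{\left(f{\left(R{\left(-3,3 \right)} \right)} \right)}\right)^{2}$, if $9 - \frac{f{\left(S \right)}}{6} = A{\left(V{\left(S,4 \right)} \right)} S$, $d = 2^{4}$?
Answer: $234256$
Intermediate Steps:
$R{\left(x,c \right)} = \frac{3}{2}$ ($R{\left(x,c \right)} = \frac{5}{4} - - \frac{1}{4} = \frac{5}{4} + \frac{1}{4} = \frac{3}{2}$)
$d = 16$
$f{\left(S \right)} = 54 - 24 S$ ($f{\left(S \right)} = 54 - 6 \cdot 2^{2} S = 54 - 6 \cdot 4 S = 54 - 24 S$)
$s{\left(w \right)} = w^{2} + 8 w$
$\left(d + s{\left(f{\left(R{\left(-3,3 \right)} \right)} \right)}\right)^{2} = \left(16 + \left(54 - 36\right) \left(8 + \left(54 - 36\right)\right)\right)^{2} = \left(16 + 18 \left(8 + 18\right)\right)^{2} = \left(16 + 18 \cdot 26\right)^{2} = \left(16 + 468\right)^{2} = 484^{2} = 234256$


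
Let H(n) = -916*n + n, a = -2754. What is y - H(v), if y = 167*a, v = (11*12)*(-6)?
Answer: -1184598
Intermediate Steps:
v = -792 (v = 132*(-6) = -792)
y = -459918 (y = 167*(-2754) = -459918)
H(n) = -915*n
y - H(v) = -459918 - (-915)*(-792) = -459918 - 1*724680 = -459918 - 724680 = -1184598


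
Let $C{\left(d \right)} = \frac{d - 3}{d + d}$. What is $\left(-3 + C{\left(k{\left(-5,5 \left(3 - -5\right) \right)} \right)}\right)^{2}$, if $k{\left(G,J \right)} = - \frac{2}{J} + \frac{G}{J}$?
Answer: $\frac{7225}{196} \approx 36.862$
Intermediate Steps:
$C{\left(d \right)} = \frac{-3 + d}{2 d}$
$\left(-3 + C{\left(k{\left(-5,5 \left(3 - -5\right) \right)} \right)}\right)^{2} = \left(-3 + \frac{-3 + \frac{-2 - 5}{5 \left(3 - -5\right)}}{2 \frac{-2 - 5}{5 \left(3 - -5\right)}}\right)^{2} = \left(-3 + \frac{-3 + \frac{1}{5 \left(3 + 5\right)} \left(-7\right)}{2 \frac{1}{5 \left(3 + 5\right)} \left(-7\right)}\right)^{2} = \left(-3 + \frac{-3 + \frac{1}{5 \cdot 8} \left(-7\right)}{2 \frac{1}{5 \cdot 8} \left(-7\right)}\right)^{2} = \left(-3 + \frac{-3 + \frac{1}{40} \left(-7\right)}{2 \cdot \frac{1}{40} \left(-7\right)}\right)^{2} = \left(-3 + \frac{-3 - \frac{7}{40}}{2 \left(- \frac{7}{40}\right)}\right)^{2} = \left(-3 + \frac{1}{2} \left(- \frac{40}{7}\right) \left(- \frac{127}{40}\right)\right)^{2} = \left(-3 + \frac{127}{14}\right)^{2} = \left(\frac{85}{14}\right)^{2} = \frac{7225}{196}$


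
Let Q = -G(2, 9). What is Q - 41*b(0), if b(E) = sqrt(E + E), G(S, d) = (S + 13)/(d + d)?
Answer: -5/6 ≈ -0.83333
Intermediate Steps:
G(S, d) = (13 + S)/(2*d) (G(S, d) = (13 + S)/((2*d)) = (13 + S)*(1/(2*d)) = (13 + S)/(2*d))
b(E) = sqrt(2)*sqrt(E) (b(E) = sqrt(2*E) = sqrt(2)*sqrt(E))
Q = -5/6 (Q = -(13 + 2)/(2*9) = -15/(2*9) = -1*5/6 = -5/6 ≈ -0.83333)
Q - 41*b(0) = -5/6 - 41*sqrt(2)*sqrt(0) = -5/6 - 41*sqrt(2)*0 = -5/6 - 41*0 = -5/6 + 0 = -5/6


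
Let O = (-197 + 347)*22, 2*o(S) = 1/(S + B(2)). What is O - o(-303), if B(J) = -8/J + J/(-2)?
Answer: 2032801/616 ≈ 3300.0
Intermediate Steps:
B(J) = -8/J - J/2 (B(J) = -8/J + J*(-½) = -8/J - J/2)
o(S) = 1/(2*(-5 + S)) (o(S) = 1/(2*(S + (-8/2 - ½*2))) = 1/(2*(S + (-8*½ - 1))) = 1/(2*(S + (-4 - 1))) = 1/(2*(S - 5)) = 1/(2*(-5 + S)))
O = 3300 (O = 150*22 = 3300)
O - o(-303) = 3300 - 1/(2*(-5 - 303)) = 3300 - 1/(2*(-308)) = 3300 - (-1)/(2*308) = 3300 - 1*(-1/616) = 3300 + 1/616 = 2032801/616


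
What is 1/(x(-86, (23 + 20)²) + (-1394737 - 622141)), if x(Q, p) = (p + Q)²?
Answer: 1/1091291 ≈ 9.1635e-7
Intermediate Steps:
x(Q, p) = (Q + p)²
1/(x(-86, (23 + 20)²) + (-1394737 - 622141)) = 1/((-86 + (23 + 20)²)² + (-1394737 - 622141)) = 1/((-86 + 43²)² - 2016878) = 1/((-86 + 1849)² - 2016878) = 1/(1763² - 2016878) = 1/(3108169 - 2016878) = 1/1091291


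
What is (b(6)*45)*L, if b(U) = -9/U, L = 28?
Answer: -1890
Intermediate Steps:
(b(6)*45)*L = (-9/6*45)*28 = (-9*1/6*45)*28 = -3/2*45*28 = -135/2*28 = -1890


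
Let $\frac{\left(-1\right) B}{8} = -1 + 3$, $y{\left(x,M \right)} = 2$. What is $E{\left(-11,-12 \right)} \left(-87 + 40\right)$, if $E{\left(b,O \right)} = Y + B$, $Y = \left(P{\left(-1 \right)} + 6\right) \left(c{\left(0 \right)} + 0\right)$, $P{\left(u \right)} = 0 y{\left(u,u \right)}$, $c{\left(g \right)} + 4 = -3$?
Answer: $2726$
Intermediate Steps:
$c{\left(g \right)} = -7$ ($c{\left(g \right)} = -4 - 3 = -7$)
$B = -16$ ($B = - 8 \left(-1 + 3\right) = \left(-8\right) 2 = -16$)
$P{\left(u \right)} = 0$ ($P{\left(u \right)} = 0 \cdot 2 = 0$)
$Y = -42$ ($Y = \left(0 + 6\right) \left(-7 + 0\right) = 6 \left(-7\right) = -42$)
$E{\left(b,O \right)} = -58$ ($E{\left(b,O \right)} = -42 - 16 = -58$)
$E{\left(-11,-12 \right)} \left(-87 + 40\right) = - 58 \left(-87 + 40\right) = \left(-58\right) \left(-47\right) = 2726$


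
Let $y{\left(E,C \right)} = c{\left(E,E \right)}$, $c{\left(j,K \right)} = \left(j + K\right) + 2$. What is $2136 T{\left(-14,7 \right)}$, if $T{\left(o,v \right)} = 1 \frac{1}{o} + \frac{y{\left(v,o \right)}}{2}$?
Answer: $\frac{118548}{7} \approx 16935.0$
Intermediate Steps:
$c{\left(j,K \right)} = 2 + K + j$ ($c{\left(j,K \right)} = \left(K + j\right) + 2 = 2 + K + j$)
$y{\left(E,C \right)} = 2 + 2 E$ ($y{\left(E,C \right)} = 2 + E + E = 2 + 2 E$)
$T{\left(o,v \right)} = 1 + v + \frac{1}{o}$ ($T{\left(o,v \right)} = 1 \frac{1}{o} + \frac{2 + 2 v}{2} = \frac{1}{o} + \left(2 + 2 v\right) \frac{1}{2} = \frac{1}{o} + \left(1 + v\right) = 1 + v + \frac{1}{o}$)
$2136 T{\left(-14,7 \right)} = 2136 \left(1 + 7 + \frac{1}{-14}\right) = 2136 \left(1 + 7 - \frac{1}{14}\right) = 2136 \cdot \frac{111}{14} = \frac{118548}{7}$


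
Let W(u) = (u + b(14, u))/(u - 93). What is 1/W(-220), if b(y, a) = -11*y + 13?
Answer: 313/361 ≈ 0.86704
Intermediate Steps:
b(y, a) = 13 - 11*y
W(u) = (-141 + u)/(-93 + u) (W(u) = (u + (13 - 11*14))/(u - 93) = (u + (13 - 154))/(-93 + u) = (u - 141)/(-93 + u) = (-141 + u)/(-93 + u))
1/W(-220) = 1/((-141 - 220)/(-93 - 220)) = 1/(-361/(-313)) = 1/(-1/313*(-361)) = 1/(361/313) = 313/361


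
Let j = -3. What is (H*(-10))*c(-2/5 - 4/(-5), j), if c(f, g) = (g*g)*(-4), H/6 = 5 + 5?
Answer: 21600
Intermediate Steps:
H = 60 (H = 6*(5 + 5) = 6*10 = 60)
c(f, g) = -4*g² (c(f, g) = g²*(-4) = -4*g²)
(H*(-10))*c(-2/5 - 4/(-5), j) = (60*(-10))*(-4*(-3)²) = -(-2400)*9 = -600*(-36) = 21600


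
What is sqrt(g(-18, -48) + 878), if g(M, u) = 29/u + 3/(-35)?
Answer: sqrt(154757505)/420 ≈ 29.619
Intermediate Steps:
g(M, u) = -3/35 + 29/u (g(M, u) = 29/u + 3*(-1/35) = 29/u - 3/35 = -3/35 + 29/u)
sqrt(g(-18, -48) + 878) = sqrt((-3/35 + 29/(-48)) + 878) = sqrt((-3/35 + 29*(-1/48)) + 878) = sqrt((-3/35 - 29/48) + 878) = sqrt(-1159/1680 + 878) = sqrt(1473881/1680) = sqrt(154757505)/420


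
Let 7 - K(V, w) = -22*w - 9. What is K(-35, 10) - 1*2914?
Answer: -2678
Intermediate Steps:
K(V, w) = 16 + 22*w (K(V, w) = 7 - (-22*w - 9) = 7 - (-9 - 22*w) = 7 + (9 + 22*w) = 16 + 22*w)
K(-35, 10) - 1*2914 = (16 + 22*10) - 1*2914 = (16 + 220) - 2914 = 236 - 2914 = -2678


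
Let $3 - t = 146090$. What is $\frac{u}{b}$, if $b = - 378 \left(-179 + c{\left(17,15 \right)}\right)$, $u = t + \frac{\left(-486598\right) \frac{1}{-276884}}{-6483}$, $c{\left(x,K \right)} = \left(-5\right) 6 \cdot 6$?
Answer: $- \frac{131115929394581}{121795189289172} \approx -1.0765$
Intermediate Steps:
$t = -146087$ ($t = 3 - 146090 = -146087$)
$c{\left(x,K \right)} = -180$ ($c{\left(x,K \right)} = \left(-30\right) 6 = -180$)
$u = - \frac{131115929394581}{897519486}$ ($u = -146087 + \frac{\left(-486598\right) \frac{1}{-276884}}{-6483} = -146087 + \left(-486598\right) \left(- \frac{1}{276884}\right) \left(- \frac{1}{6483}\right) = -146087 + \frac{243299}{138442} \left(- \frac{1}{6483}\right) = -146087 - \frac{243299}{897519486} = - \frac{131115929394581}{897519486} \approx -1.4609 \cdot 10^{5}$)
$b = 135702$ ($b = - 378 \left(-179 - 180\right) = \left(-378\right) \left(-359\right) = 135702$)
$\frac{u}{b} = - \frac{131115929394581}{897519486 \cdot 135702} = \left(- \frac{131115929394581}{897519486}\right) \frac{1}{135702} = - \frac{131115929394581}{121795189289172}$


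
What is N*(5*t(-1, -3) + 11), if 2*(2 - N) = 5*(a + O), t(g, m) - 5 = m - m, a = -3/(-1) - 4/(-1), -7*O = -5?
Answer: -4356/7 ≈ -622.29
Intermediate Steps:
O = 5/7 (O = -⅐*(-5) = 5/7 ≈ 0.71429)
a = 7 (a = -3*(-1) - 4*(-1) = 3 + 4 = 7)
t(g, m) = 5 (t(g, m) = 5 + (m - m) = 5 + 0 = 5)
N = -121/7 (N = 2 - 5*(7 + 5/7)/2 = 2 - 5*54/(2*7) = 2 - ½*270/7 = 2 - 135/7 = -121/7 ≈ -17.286)
N*(5*t(-1, -3) + 11) = -121*(5*5 + 11)/7 = -121*(25 + 11)/7 = -121/7*36 = -4356/7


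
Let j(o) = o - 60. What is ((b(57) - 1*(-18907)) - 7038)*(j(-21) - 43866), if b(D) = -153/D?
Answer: -521488980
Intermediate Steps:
j(o) = -60 + o
((b(57) - 1*(-18907)) - 7038)*(j(-21) - 43866) = ((-153/57 - 1*(-18907)) - 7038)*((-60 - 21) - 43866) = ((-153*1/57 + 18907) - 7038)*(-81 - 43866) = ((-51/19 + 18907) - 7038)*(-43947) = (359182/19 - 7038)*(-43947) = (225460/19)*(-43947) = -521488980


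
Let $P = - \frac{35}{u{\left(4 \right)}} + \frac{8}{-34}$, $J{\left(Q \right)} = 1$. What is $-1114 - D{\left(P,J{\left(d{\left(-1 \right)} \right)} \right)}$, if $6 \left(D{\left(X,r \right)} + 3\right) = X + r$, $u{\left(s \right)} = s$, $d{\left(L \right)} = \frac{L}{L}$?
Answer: $- \frac{150915}{136} \approx -1109.7$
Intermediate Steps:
$d{\left(L \right)} = 1$
$P = - \frac{611}{68}$ ($P = - \frac{35}{4} + \frac{8}{-34} = \left(-35\right) \frac{1}{4} + 8 \left(- \frac{1}{34}\right) = - \frac{35}{4} - \frac{4}{17} = - \frac{611}{68} \approx -8.9853$)
$D{\left(X,r \right)} = -3 + \frac{X}{6} + \frac{r}{6}$ ($D{\left(X,r \right)} = -3 + \frac{X + r}{6} = -3 + \left(\frac{X}{6} + \frac{r}{6}\right) = -3 + \frac{X}{6} + \frac{r}{6}$)
$-1114 - D{\left(P,J{\left(d{\left(-1 \right)} \right)} \right)} = -1114 - \left(-3 + \frac{1}{6} \left(- \frac{611}{68}\right) + \frac{1}{6} \cdot 1\right) = -1114 - \left(-3 - \frac{611}{408} + \frac{1}{6}\right) = -1114 - - \frac{589}{136} = -1114 + \frac{589}{136} = - \frac{150915}{136}$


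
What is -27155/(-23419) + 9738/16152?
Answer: 111110297/63043948 ≈ 1.7624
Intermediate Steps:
-27155/(-23419) + 9738/16152 = -27155*(-1/23419) + 9738*(1/16152) = 27155/23419 + 1623/2692 = 111110297/63043948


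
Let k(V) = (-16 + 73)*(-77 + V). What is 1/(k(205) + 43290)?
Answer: 1/50586 ≈ 1.9768e-5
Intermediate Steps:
k(V) = -4389 + 57*V (k(V) = 57*(-77 + V) = -4389 + 57*V)
1/(k(205) + 43290) = 1/((-4389 + 57*205) + 43290) = 1/((-4389 + 11685) + 43290) = 1/(7296 + 43290) = 1/50586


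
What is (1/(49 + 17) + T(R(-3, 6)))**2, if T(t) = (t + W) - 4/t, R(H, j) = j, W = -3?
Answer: 24025/4356 ≈ 5.5154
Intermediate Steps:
T(t) = -3 + t - 4/t (T(t) = (t - 3) - 4/t = (-3 + t) - 4/t = -3 + t - 4/t)
(1/(49 + 17) + T(R(-3, 6)))**2 = (1/(49 + 17) + (-3 + 6 - 4/6))**2 = (1/66 + (-3 + 6 - 4*1/6))**2 = (1/66 + (-3 + 6 - 2/3))**2 = (1/66 + 7/3)**2 = (155/66)**2 = 24025/4356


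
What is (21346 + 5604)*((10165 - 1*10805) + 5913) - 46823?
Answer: 142060527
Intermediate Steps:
(21346 + 5604)*((10165 - 1*10805) + 5913) - 46823 = 26950*((10165 - 10805) + 5913) - 46823 = 26950*(-640 + 5913) - 46823 = 26950*5273 - 46823 = 142107350 - 46823 = 142060527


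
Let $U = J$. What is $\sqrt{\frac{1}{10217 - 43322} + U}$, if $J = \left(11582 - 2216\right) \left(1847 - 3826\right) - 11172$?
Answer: $\frac{i \sqrt{20325854877021255}}{33105} \approx 4306.6 i$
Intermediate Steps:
$J = -18546486$ ($J = 9366 \left(-1979\right) - 11172 = -18535314 - 11172 = -18546486$)
$U = -18546486$
$\sqrt{\frac{1}{10217 - 43322} + U} = \sqrt{\frac{1}{10217 - 43322} - 18546486} = \sqrt{\frac{1}{-33105} - 18546486} = \sqrt{- \frac{1}{33105} - 18546486} = \sqrt{- \frac{613981419031}{33105}} = \frac{i \sqrt{20325854877021255}}{33105}$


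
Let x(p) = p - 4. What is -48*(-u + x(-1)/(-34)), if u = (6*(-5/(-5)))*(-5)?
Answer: -24600/17 ≈ -1447.1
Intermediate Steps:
x(p) = -4 + p
u = -30 (u = (6*(-5*(-⅕)))*(-5) = (6*1)*(-5) = 6*(-5) = -30)
-48*(-u + x(-1)/(-34)) = -48*(-1*(-30) + (-4 - 1)/(-34)) = -48*(30 - 5*(-1/34)) = -48*(30 + 5/34) = -48*1025/34 = -24600/17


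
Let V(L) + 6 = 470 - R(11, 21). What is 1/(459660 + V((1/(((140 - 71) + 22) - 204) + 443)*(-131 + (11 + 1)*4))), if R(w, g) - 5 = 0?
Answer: 1/460119 ≈ 2.1734e-6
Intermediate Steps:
R(w, g) = 5 (R(w, g) = 5 + 0 = 5)
V(L) = 459 (V(L) = -6 + (470 - 1*5) = -6 + (470 - 5) = -6 + 465 = 459)
1/(459660 + V((1/(((140 - 71) + 22) - 204) + 443)*(-131 + (11 + 1)*4))) = 1/(459660 + 459) = 1/460119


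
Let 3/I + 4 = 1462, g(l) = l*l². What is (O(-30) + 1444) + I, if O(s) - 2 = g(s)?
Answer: -12419243/486 ≈ -25554.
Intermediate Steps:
g(l) = l³
O(s) = 2 + s³
I = 1/486 (I = 3/(-4 + 1462) = 3/1458 = 3*(1/1458) = 1/486 ≈ 0.0020576)
(O(-30) + 1444) + I = ((2 + (-30)³) + 1444) + 1/486 = ((2 - 27000) + 1444) + 1/486 = (-26998 + 1444) + 1/486 = -25554 + 1/486 = -12419243/486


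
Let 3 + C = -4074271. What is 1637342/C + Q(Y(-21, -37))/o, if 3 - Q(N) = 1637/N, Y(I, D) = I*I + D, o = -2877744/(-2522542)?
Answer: -1567884236740223/1184196473343456 ≈ -1.3240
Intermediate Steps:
o = 1438872/1261271 (o = -2877744*(-1/2522542) = 1438872/1261271 ≈ 1.1408)
C = -4074274 (C = -3 - 4074271 = -4074274)
Y(I, D) = D + I² (Y(I, D) = I² + D = D + I²)
Q(N) = 3 - 1637/N
1637342/C + Q(Y(-21, -37))/o = 1637342/(-4074274) + (3 - 1637/(-37 + (-21)²))/(1438872/1261271) = 1637342*(-1/4074274) + (3 - 1637/(-37 + 441))*(1261271/1438872) = -818671/2037137 + (3 - 1637/404)*(1261271/1438872) = -818671/2037137 - 425/404*1261271/1438872 = -818671/2037137 - 536040175/581304288 = -1567884236740223/1184196473343456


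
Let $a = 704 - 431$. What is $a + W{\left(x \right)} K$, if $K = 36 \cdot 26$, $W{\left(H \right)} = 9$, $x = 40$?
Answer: $8697$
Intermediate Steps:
$K = 936$
$a = 273$ ($a = 704 - 431 = 273$)
$a + W{\left(x \right)} K = 273 + 9 \cdot 936 = 273 + 8424 = 8697$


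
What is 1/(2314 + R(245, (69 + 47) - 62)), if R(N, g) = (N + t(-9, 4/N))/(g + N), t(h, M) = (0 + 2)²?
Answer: 299/692135 ≈ 0.00043200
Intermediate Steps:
t(h, M) = 4 (t(h, M) = 2² = 4)
R(N, g) = (4 + N)/(N + g) (R(N, g) = (N + 4)/(g + N) = (4 + N)/(N + g))
1/(2314 + R(245, (69 + 47) - 62)) = 1/(2314 + (4 + 245)/(245 + ((69 + 47) - 62))) = 1/(2314 + 249/(245 + (116 - 62))) = 1/(2314 + 249/(245 + 54)) = 1/(2314 + 249/299) = 1/(692135/299) = 299/692135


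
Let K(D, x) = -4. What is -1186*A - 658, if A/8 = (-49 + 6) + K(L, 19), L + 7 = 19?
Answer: 445278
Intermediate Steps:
L = 12 (L = -7 + 19 = 12)
A = -376 (A = 8*((-49 + 6) - 4) = 8*(-43 - 4) = 8*(-47) = -376)
-1186*A - 658 = -1186*(-376) - 658 = 445936 - 658 = 445278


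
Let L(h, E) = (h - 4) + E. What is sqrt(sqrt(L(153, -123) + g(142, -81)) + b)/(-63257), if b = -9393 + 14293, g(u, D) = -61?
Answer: -sqrt(4900 + I*sqrt(35))/63257 ≈ -0.0011066 - 6.6803e-7*I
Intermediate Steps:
L(h, E) = -4 + E + h (L(h, E) = (-4 + h) + E = -4 + E + h)
b = 4900
sqrt(sqrt(L(153, -123) + g(142, -81)) + b)/(-63257) = sqrt(sqrt((-4 - 123 + 153) - 61) + 4900)/(-63257) = sqrt(sqrt(26 - 61) + 4900)*(-1/63257) = sqrt(sqrt(-35) + 4900)*(-1/63257) = sqrt(I*sqrt(35) + 4900)*(-1/63257) = sqrt(4900 + I*sqrt(35))*(-1/63257) = -sqrt(4900 + I*sqrt(35))/63257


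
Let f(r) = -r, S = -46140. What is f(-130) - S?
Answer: 46270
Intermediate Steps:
f(-130) - S = -1*(-130) - 1*(-46140) = 130 + 46140 = 46270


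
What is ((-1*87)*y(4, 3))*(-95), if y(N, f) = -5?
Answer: -41325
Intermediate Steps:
((-1*87)*y(4, 3))*(-95) = (-1*87*(-5))*(-95) = -87*(-5)*(-95) = 435*(-95) = -41325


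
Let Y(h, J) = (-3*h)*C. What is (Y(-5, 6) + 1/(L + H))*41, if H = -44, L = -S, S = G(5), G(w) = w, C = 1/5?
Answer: 5986/49 ≈ 122.16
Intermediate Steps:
C = ⅕ (C = 1*(⅕) = ⅕ ≈ 0.20000)
S = 5
Y(h, J) = -3*h/5 (Y(h, J) = -3*h*(⅕) = -3*h/5)
L = -5 (L = -1*5 = -5)
(Y(-5, 6) + 1/(L + H))*41 = (-⅗*(-5) + 1/(-5 - 44))*41 = (3 + 1/(-49))*41 = (3 - 1/49)*41 = (146/49)*41 = 5986/49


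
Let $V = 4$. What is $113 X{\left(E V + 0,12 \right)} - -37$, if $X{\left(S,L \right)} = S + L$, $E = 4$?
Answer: $3201$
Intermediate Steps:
$X{\left(S,L \right)} = L + S$
$113 X{\left(E V + 0,12 \right)} - -37 = 113 \left(12 + \left(4 \cdot 4 + 0\right)\right) - -37 = 113 \left(12 + \left(16 + 0\right)\right) + 37 = 113 \left(12 + 16\right) + 37 = 113 \cdot 28 + 37 = 3164 + 37 = 3201$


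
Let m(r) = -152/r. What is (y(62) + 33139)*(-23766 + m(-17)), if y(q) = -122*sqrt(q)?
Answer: -13383847930/17 + 49272140*sqrt(62)/17 ≈ -7.6446e+8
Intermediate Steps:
(y(62) + 33139)*(-23766 + m(-17)) = (-122*sqrt(62) + 33139)*(-23766 - 152/(-17)) = (33139 - 122*sqrt(62))*(-23766 - 152*(-1/17)) = (33139 - 122*sqrt(62))*(-23766 + 152/17) = (33139 - 122*sqrt(62))*(-403870/17) = -13383847930/17 + 49272140*sqrt(62)/17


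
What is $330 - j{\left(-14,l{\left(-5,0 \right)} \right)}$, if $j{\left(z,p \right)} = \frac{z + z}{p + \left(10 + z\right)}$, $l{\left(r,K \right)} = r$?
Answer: $\frac{2942}{9} \approx 326.89$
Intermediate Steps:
$j{\left(z,p \right)} = \frac{2 z}{10 + p + z}$
$330 - j{\left(-14,l{\left(-5,0 \right)} \right)} = 330 - 2 \left(-14\right) \frac{1}{10 - 5 - 14} = 330 - 2 \left(-14\right) \frac{1}{-9} = 330 - 2 \left(-14\right) \left(- \frac{1}{9}\right) = 330 - \frac{28}{9} = \frac{2942}{9}$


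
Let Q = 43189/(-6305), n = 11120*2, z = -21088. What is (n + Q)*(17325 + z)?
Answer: -527497381393/6305 ≈ -8.3663e+7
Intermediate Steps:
n = 22240
Q = -43189/6305 (Q = 43189*(-1/6305) = -43189/6305 ≈ -6.8500)
(n + Q)*(17325 + z) = (22240 - 43189/6305)*(17325 - 21088) = (140180011/6305)*(-3763) = -527497381393/6305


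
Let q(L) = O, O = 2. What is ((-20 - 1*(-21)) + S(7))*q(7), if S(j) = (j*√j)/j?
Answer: 2 + 2*√7 ≈ 7.2915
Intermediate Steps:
S(j) = √j (S(j) = j^(3/2)/j = √j)
q(L) = 2
((-20 - 1*(-21)) + S(7))*q(7) = ((-20 - 1*(-21)) + √7)*2 = ((-20 + 21) + √7)*2 = (1 + √7)*2 = 2 + 2*√7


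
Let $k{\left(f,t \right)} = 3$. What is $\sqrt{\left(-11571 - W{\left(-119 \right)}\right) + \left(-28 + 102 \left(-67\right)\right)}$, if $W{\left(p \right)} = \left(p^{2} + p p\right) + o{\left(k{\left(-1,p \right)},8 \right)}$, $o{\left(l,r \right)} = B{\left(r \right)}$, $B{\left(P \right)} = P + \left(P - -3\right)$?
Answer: $i \sqrt{46774} \approx 216.27 i$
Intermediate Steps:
$B{\left(P \right)} = 3 + 2 P$ ($B{\left(P \right)} = P + \left(P + 3\right) = P + \left(3 + P\right) = 3 + 2 P$)
$o{\left(l,r \right)} = 3 + 2 r$
$W{\left(p \right)} = 19 + 2 p^{2}$ ($W{\left(p \right)} = \left(p^{2} + p p\right) + \left(3 + 2 \cdot 8\right) = \left(p^{2} + p^{2}\right) + \left(3 + 16\right) = 2 p^{2} + 19 = 19 + 2 p^{2}$)
$\sqrt{\left(-11571 - W{\left(-119 \right)}\right) + \left(-28 + 102 \left(-67\right)\right)} = \sqrt{\left(-11571 - \left(19 + 2 \left(-119\right)^{2}\right)\right) + \left(-28 + 102 \left(-67\right)\right)} = \sqrt{\left(-11571 - \left(19 + 2 \cdot 14161\right)\right) - 6862} = \sqrt{\left(-11571 - \left(19 + 28322\right)\right) - 6862} = \sqrt{\left(-11571 - 28341\right) - 6862} = \sqrt{-39912 - 6862} = \sqrt{-46774} = i \sqrt{46774}$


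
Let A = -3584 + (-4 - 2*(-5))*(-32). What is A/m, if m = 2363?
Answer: -3776/2363 ≈ -1.5980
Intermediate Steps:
A = -3776 (A = -3584 + (-4 + 10)*(-32) = -3584 + 6*(-32) = -3584 - 192 = -3776)
A/m = -3776/2363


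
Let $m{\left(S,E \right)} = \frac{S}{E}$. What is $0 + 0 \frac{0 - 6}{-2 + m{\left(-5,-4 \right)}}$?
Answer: $0$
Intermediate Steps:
$0 + 0 \frac{0 - 6}{-2 + m{\left(-5,-4 \right)}} = 0 + 0 \frac{0 - 6}{-2 - \frac{5}{-4}} = 0 + 0 \left(- \frac{6}{-2 - - \frac{5}{4}}\right) = 0 + 0 \left(- \frac{6}{-2 + \frac{5}{4}}\right) = 0 + 0 \left(- \frac{6}{- \frac{3}{4}}\right) = 0 + 0 \left(\left(-6\right) \left(- \frac{4}{3}\right)\right) = 0 + 0 \cdot 8 = 0 + 0 = 0$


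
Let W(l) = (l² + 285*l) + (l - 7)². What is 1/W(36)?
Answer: 1/12397 ≈ 8.0665e-5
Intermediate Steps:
W(l) = l² + (-7 + l)² + 285*l (W(l) = (l² + 285*l) + (-7 + l)² = l² + (-7 + l)² + 285*l)
1/W(36) = 1/(49 + 2*36² + 271*36) = 1/(49 + 2*1296 + 9756) = 1/(49 + 2592 + 9756) = 1/12397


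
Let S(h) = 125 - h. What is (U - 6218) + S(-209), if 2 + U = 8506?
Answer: 2620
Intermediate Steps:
U = 8504 (U = -2 + 8506 = 8504)
(U - 6218) + S(-209) = (8504 - 6218) + (125 - 1*(-209)) = 2286 + (125 + 209) = 2286 + 334 = 2620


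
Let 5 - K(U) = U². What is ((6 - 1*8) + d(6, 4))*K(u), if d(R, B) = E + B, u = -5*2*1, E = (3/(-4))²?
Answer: -3895/16 ≈ -243.44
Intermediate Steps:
E = 9/16 (E = (3*(-¼))² = (-¾)² = 9/16 ≈ 0.56250)
u = -10 (u = -10*1 = -10)
d(R, B) = 9/16 + B
K(U) = 5 - U²
((6 - 1*8) + d(6, 4))*K(u) = ((6 - 1*8) + (9/16 + 4))*(5 - 1*(-10)²) = ((6 - 8) + 73/16)*(5 - 1*100) = (-2 + 73/16)*(5 - 100) = (41/16)*(-95) = -3895/16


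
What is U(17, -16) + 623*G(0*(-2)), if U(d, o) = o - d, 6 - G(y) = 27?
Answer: -13116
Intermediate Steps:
G(y) = -21 (G(y) = 6 - 1*27 = 6 - 27 = -21)
U(17, -16) + 623*G(0*(-2)) = (-16 - 1*17) + 623*(-21) = (-16 - 17) - 13083 = -33 - 13083 = -13116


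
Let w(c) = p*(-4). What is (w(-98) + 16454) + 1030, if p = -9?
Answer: 17520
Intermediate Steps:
w(c) = 36 (w(c) = -9*(-4) = 36)
(w(-98) + 16454) + 1030 = (36 + 16454) + 1030 = 16490 + 1030 = 17520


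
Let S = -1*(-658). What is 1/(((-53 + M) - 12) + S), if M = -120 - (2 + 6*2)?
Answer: 1/459 ≈ 0.0021787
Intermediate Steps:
S = 658
M = -134 (M = -120 - (2 + 12) = -120 - 1*14 = -120 - 14 = -134)
1/(((-53 + M) - 12) + S) = 1/(((-53 - 134) - 12) + 658) = 1/((-187 - 12) + 658) = 1/(-199 + 658) = 1/459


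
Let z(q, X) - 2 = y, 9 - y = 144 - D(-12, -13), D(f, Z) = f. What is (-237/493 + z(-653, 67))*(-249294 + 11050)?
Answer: 17087336168/493 ≈ 3.4660e+7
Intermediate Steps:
y = -147 (y = 9 - (144 - 1*(-12)) = 9 - (144 + 12) = 9 - 1*156 = 9 - 156 = -147)
z(q, X) = -145 (z(q, X) = 2 - 147 = -145)
(-237/493 + z(-653, 67))*(-249294 + 11050) = (-237/493 - 145)*(-249294 + 11050) = (-237*1/493 - 145)*(-238244) = (-237/493 - 145)*(-238244) = -71722/493*(-238244) = 17087336168/493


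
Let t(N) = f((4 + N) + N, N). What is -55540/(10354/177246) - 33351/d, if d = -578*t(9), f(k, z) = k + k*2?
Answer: -62589638424011/65830732 ≈ -9.5077e+5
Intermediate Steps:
f(k, z) = 3*k (f(k, z) = k + 2*k = 3*k)
t(N) = 12 + 6*N (t(N) = 3*((4 + N) + N) = 3*(4 + 2*N) = 12 + 6*N)
d = -38148 (d = -578*(12 + 6*9) = -578*(12 + 54) = -578*66 = -38148)
-55540/(10354/177246) - 33351/d = -55540/(10354/177246) - 33351/(-38148) = -55540/(10354*(1/177246)) - 33351*(-1/38148) = -55540/5177/88623 + 11117/12716 = -55540*88623/5177 + 11117/12716 = -4922121420/5177 + 11117/12716 = -62589638424011/65830732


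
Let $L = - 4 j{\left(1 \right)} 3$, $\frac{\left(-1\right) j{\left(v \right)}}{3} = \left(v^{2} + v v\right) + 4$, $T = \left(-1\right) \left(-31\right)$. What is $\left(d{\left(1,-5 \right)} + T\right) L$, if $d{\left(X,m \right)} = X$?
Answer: $6912$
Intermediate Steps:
$T = 31$
$j{\left(v \right)} = -12 - 6 v^{2}$ ($j{\left(v \right)} = - 3 \left(\left(v^{2} + v v\right) + 4\right) = - 3 \left(\left(v^{2} + v^{2}\right) + 4\right) = - 3 \left(2 v^{2} + 4\right) = - 3 \left(4 + 2 v^{2}\right) = -12 - 6 v^{2}$)
$L = 216$ ($L = - 4 \left(-12 - 6 \cdot 1^{2}\right) 3 = - 4 \left(-12 - 6\right) 3 = \left(-4\right) \left(-18\right) 3 = 72 \cdot 3 = 216$)
$\left(d{\left(1,-5 \right)} + T\right) L = \left(1 + 31\right) 216 = 32 \cdot 216 = 6912$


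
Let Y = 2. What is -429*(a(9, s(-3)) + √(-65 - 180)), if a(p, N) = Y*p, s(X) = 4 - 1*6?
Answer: -7722 - 3003*I*√5 ≈ -7722.0 - 6714.9*I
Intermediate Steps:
s(X) = -2 (s(X) = 4 - 6 = -2)
a(p, N) = 2*p
-429*(a(9, s(-3)) + √(-65 - 180)) = -429*(2*9 + √(-65 - 180)) = -429*(18 + √(-245)) = -429*(18 + 7*I*√5) = -7722 - 3003*I*√5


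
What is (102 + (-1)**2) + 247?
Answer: 350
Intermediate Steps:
(102 + (-1)**2) + 247 = (102 + 1) + 247 = 103 + 247 = 350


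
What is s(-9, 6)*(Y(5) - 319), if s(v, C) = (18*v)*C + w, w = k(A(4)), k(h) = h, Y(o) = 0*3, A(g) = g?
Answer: 308792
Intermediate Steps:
Y(o) = 0
w = 4
s(v, C) = 4 + 18*C*v (s(v, C) = (18*v)*C + 4 = 18*C*v + 4 = 4 + 18*C*v)
s(-9, 6)*(Y(5) - 319) = (4 + 18*6*(-9))*(0 - 319) = (4 - 972)*(-319) = -968*(-319) = 308792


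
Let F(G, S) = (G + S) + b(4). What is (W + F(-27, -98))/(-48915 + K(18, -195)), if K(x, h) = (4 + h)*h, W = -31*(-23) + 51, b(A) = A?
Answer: -643/11670 ≈ -0.055099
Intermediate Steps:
F(G, S) = 4 + G + S (F(G, S) = (G + S) + 4 = 4 + G + S)
W = 764 (W = 713 + 51 = 764)
K(x, h) = h*(4 + h)
(W + F(-27, -98))/(-48915 + K(18, -195)) = (764 + (4 - 27 - 98))/(-48915 - 195*(4 - 195)) = (764 - 121)/(-48915 - 195*(-191)) = 643/(-48915 + 37245) = 643/(-11670) = 643*(-1/11670) = -643/11670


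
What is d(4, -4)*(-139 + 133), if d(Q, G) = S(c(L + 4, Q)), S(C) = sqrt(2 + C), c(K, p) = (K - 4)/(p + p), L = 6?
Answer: -3*sqrt(11) ≈ -9.9499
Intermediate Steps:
c(K, p) = (-4 + K)/(2*p) (c(K, p) = (-4 + K)/((2*p)) = (-4 + K)*(1/(2*p)) = (-4 + K)/(2*p))
d(Q, G) = sqrt(2 + 3/Q) (d(Q, G) = sqrt(2 + (-4 + (6 + 4))/(2*Q)) = sqrt(2 + (-4 + 10)/(2*Q)) = sqrt(2 + (1/2)*6/Q) = sqrt(2 + 3/Q))
d(4, -4)*(-139 + 133) = sqrt(2 + 3/4)*(-139 + 133) = sqrt(2 + 3*(1/4))*(-6) = sqrt(2 + 3/4)*(-6) = sqrt(11/4)*(-6) = (sqrt(11)/2)*(-6) = -3*sqrt(11)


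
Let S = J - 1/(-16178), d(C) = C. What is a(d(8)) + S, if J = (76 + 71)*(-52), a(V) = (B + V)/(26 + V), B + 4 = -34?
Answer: -2102541397/275026 ≈ -7644.9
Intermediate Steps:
B = -38 (B = -4 - 34 = -38)
a(V) = (-38 + V)/(26 + V)
J = -7644 (J = 147*(-52) = -7644)
S = -123664631/16178 (S = -7644 - 1/(-16178) = -7644 - 1*(-1/16178) = -7644 + 1/16178 = -123664631/16178 ≈ -7644.0)
a(d(8)) + S = (-38 + 8)/(26 + 8) - 123664631/16178 = -30/34 - 123664631/16178 = (1/34)*(-30) - 123664631/16178 = -15/17 - 123664631/16178 = -2102541397/275026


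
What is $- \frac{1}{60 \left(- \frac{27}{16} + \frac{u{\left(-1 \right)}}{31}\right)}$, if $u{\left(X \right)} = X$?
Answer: $\frac{124}{12795} \approx 0.0096913$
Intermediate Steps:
$- \frac{1}{60 \left(- \frac{27}{16} + \frac{u{\left(-1 \right)}}{31}\right)} = - \frac{1}{60 \left(- \frac{27}{16} - \frac{1}{31}\right)} = - \frac{1}{60 \left(- \frac{853}{496}\right)} = - \frac{1}{- \frac{12795}{124}} = \left(-1\right) \left(- \frac{124}{12795}\right) = \frac{124}{12795}$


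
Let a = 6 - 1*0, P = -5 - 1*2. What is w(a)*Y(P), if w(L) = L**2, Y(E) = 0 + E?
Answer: -252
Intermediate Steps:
P = -7 (P = -5 - 2 = -7)
Y(E) = E
a = 6 (a = 6 + 0 = 6)
w(a)*Y(P) = 6**2*(-7) = 36*(-7) = -252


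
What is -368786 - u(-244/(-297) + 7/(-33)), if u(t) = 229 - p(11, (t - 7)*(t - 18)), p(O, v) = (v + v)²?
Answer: -2486833558508615/7780827681 ≈ -3.1961e+5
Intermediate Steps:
p(O, v) = 4*v² (p(O, v) = (2*v)² = 4*v²)
u(t) = 229 - 4*(-18 + t)²*(-7 + t)² (u(t) = 229 - 4*((t - 7)*(t - 18))² = 229 - 4*((-7 + t)*(-18 + t))² = 229 - 4*((-18 + t)*(-7 + t))² = 229 - 4*(-18 + t)²*(-7 + t)²)
-368786 - u(-244/(-297) + 7/(-33)) = -368786 - (229 - 4*(126 + (-244/(-297) + 7/(-33))² - 25*(-244/(-297) + 7/(-33)))²) = -368786 - (229 - 4*(126 + (-244*(-1/297) + 7*(-1/33))² - 25*(-244*(-1/297) + 7*(-1/33)))²) = -368786 - (229 - 4*(126 + (244/297 - 7/33)² - 25*(244/297 - 7/33))²) = -368786 - (229 - 4*(126 + (181/297)² - 25*181/297)²) = -368786 - (229 - 4*(126 + 32761/88209 - 4525/297)²) = -368786 - (229 - 4*(9803170/88209)²) = -368786 - (229 - 4*96102142048900/7780827681) = -368786 - (229 - 384408568195600/7780827681) = -368786 - 1*(-382626758656651/7780827681) = -368786 + 382626758656651/7780827681 = -2486833558508615/7780827681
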